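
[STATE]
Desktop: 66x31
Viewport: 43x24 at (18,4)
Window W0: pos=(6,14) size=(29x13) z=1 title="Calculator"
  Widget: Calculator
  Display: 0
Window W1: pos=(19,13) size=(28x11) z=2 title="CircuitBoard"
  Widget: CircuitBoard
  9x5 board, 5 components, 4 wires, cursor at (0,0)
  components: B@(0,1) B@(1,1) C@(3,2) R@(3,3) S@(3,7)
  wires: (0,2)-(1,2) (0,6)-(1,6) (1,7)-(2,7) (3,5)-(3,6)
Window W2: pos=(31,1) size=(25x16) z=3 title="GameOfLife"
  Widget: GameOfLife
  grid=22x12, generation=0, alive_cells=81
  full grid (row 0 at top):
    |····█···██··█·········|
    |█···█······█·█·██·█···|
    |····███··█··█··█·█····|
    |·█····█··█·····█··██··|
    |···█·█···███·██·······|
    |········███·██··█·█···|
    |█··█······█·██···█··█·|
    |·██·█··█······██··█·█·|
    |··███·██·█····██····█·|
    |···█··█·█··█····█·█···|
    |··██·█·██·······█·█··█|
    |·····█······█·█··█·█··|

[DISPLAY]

             ┃Gen: 0                 ┃     
             ┃····█···██··█········· ┃     
             ┃█···█······█·█·██·█··· ┃     
             ┃····███··█··█··█·█···· ┃     
             ┃·█····█··█·····█··██·· ┃     
             ┃···█·█···███·██······· ┃     
             ┃········███·██··█·█··· ┃     
             ┃█··█······█·██···█··█· ┃     
             ┃·██·█··█······██··█·█· ┃     
 ┏━━━━━━━━━━━┃··███·██·█····██····█· ┃     
━┃ CircuitBoa┃···█··█·█··█····█·█··· ┃     
 ┠───────────┃··██·█·██·······█·█··█ ┃     
─┃   0 1 2 3 ┗━━━━━━━━━━━━━━━━━━━━━━━┛     
 ┃0  [.]  B   ·             ┃              
─┃            │             ┃              
 ┃1       B   ·             ┃              
─┃                          ┃              
 ┃2                         ┃              
─┃                          ┃              
 ┗━━━━━━━━━━━━━━━━━━━━━━━━━━┛              
─┼───┤          ┃                          
 │ + │          ┃                          
━━━━━━━━━━━━━━━━┛                          
                                           


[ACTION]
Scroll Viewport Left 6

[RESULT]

                   ┃Gen: 0                 
                   ┃····█···██··█········· 
                   ┃█···█······█·█·██·█··· 
                   ┃····███··█··█··█·█···· 
                   ┃·█····█··█·····█··██·· 
                   ┃···█·█···███·██······· 
                   ┃········███·██··█·█··· 
                   ┃█··█······█·██···█··█· 
                   ┃·██·█··█······██··█·█· 
       ┏━━━━━━━━━━━┃··███·██·█····██····█· 
━━━━━━━┃ CircuitBoa┃···█··█·█··█····█·█··· 
ulator ┠───────────┃··██·█·██·······█·█··█ 
───────┃   0 1 2 3 ┗━━━━━━━━━━━━━━━━━━━━━━━
       ┃0  [.]  B   ·             ┃        
───┬───┃            │             ┃        
 8 │ 9 ┃1       B   ·             ┃        
───┼───┃                          ┃        
 5 │ 6 ┃2                         ┃        
───┼───┃                          ┃        
 2 │ 3 ┗━━━━━━━━━━━━━━━━━━━━━━━━━━┛        
───┼───┼───┤          ┃                    
 . │ = │ + │          ┃                    
━━━━━━━━━━━━━━━━━━━━━━┛                    
                                           


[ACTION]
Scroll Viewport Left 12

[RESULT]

                               ┃Gen: 0     
                               ┃····█···██·
                               ┃█···█······
                               ┃····███··█·
                               ┃·█····█··█·
                               ┃···█·█···██
                               ┃········███
                               ┃█··█······█
                               ┃·██·█··█···
                   ┏━━━━━━━━━━━┃··███·██·█·
      ┏━━━━━━━━━━━━┃ CircuitBoa┃···█··█·█··
      ┃ Calculator ┠───────────┃··██·█·██··
      ┠────────────┃   0 1 2 3 ┗━━━━━━━━━━━
      ┃            ┃0  [.]  B   ·          
      ┃┌───┬───┬───┃            │          
      ┃│ 7 │ 8 │ 9 ┃1       B   ·          
      ┃├───┼───┼───┃                       
      ┃│ 4 │ 5 │ 6 ┃2                      
      ┃├───┼───┼───┃                       
      ┃│ 1 │ 2 │ 3 ┗━━━━━━━━━━━━━━━━━━━━━━━
      ┃├───┼───┼───┼───┤          ┃        
      ┃│ 0 │ . │ = │ + │          ┃        
      ┗━━━━━━━━━━━━━━━━━━━━━━━━━━━┛        
                                           


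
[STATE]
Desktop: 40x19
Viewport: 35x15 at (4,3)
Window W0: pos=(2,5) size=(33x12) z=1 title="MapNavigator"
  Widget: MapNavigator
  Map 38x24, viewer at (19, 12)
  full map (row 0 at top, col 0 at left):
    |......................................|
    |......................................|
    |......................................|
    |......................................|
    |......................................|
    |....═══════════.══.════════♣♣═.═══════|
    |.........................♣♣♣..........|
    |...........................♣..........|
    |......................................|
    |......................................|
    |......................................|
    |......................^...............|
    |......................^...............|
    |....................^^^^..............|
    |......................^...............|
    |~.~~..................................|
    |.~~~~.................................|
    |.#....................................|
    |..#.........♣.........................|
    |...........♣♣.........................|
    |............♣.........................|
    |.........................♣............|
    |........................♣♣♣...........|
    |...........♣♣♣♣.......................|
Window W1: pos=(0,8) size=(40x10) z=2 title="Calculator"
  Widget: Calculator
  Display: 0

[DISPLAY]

                                   
                                   
━━━━━━━━━━━━━━━━━━━━━━━━━━━━━━┓    
MapNavigator                  ┃    
──────────────────────────────┨    
━━━━━━━━━━━━━━━━━━━━━━━━━━━━━━━━━━━
lculator                           
───────────────────────────────────
                                  0
─┬───┬───┬───┐                     
 │ 8 │ 9 │ ÷ │                     
─┼───┼───┼───┤                     
 │ 5 │ 6 │ × │                     
─┴───┴───┴───┘                     
━━━━━━━━━━━━━━━━━━━━━━━━━━━━━━━━━━━


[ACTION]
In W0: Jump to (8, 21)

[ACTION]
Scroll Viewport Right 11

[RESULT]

                                   
                                   
━━━━━━━━━━━━━━━━━━━━━━━━━━━━━┓     
apNavigator                  ┃     
─────────────────────────────┨     
━━━━━━━━━━━━━━━━━━━━━━━━━━━━━━━━━━┓
culator                           ┃
──────────────────────────────────┨
                                 0┃
┬───┬───┬───┐                     ┃
│ 8 │ 9 │ ÷ │                     ┃
┼───┼───┼───┤                     ┃
│ 5 │ 6 │ × │                     ┃
┴───┴───┴───┘                     ┃
━━━━━━━━━━━━━━━━━━━━━━━━━━━━━━━━━━┛


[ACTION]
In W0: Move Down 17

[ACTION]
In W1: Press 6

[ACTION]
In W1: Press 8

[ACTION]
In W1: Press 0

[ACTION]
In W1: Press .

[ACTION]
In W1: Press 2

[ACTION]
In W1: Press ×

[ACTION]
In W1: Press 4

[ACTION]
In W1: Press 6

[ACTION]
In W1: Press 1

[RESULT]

                                   
                                   
━━━━━━━━━━━━━━━━━━━━━━━━━━━━━┓     
apNavigator                  ┃     
─────────────────────────────┨     
━━━━━━━━━━━━━━━━━━━━━━━━━━━━━━━━━━┓
culator                           ┃
──────────────────────────────────┨
                               461┃
┬───┬───┬───┐                     ┃
│ 8 │ 9 │ ÷ │                     ┃
┼───┼───┼───┤                     ┃
│ 5 │ 6 │ × │                     ┃
┴───┴───┴───┘                     ┃
━━━━━━━━━━━━━━━━━━━━━━━━━━━━━━━━━━┛


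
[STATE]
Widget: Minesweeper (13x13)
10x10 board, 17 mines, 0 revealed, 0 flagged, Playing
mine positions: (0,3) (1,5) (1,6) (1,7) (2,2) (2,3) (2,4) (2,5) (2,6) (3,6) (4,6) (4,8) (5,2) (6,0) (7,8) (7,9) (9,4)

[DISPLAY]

■■■■■■■■■■   
■■■■■■■■■■   
■■■■■■■■■■   
■■■■■■■■■■   
■■■■■■■■■■   
■■■■■■■■■■   
■■■■■■■■■■   
■■■■■■■■■■   
■■■■■■■■■■   
■■■■■■■■■■   
             
             
             


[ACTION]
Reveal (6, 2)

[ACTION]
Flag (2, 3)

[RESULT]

■■■■■■■■■■   
■■■■■■■■■■   
■■■⚑■■■■■■   
■■■■■■■■■■   
■■■■■■■■■■   
■■■■■■■■■■   
■■1■■■■■■■   
■■■■■■■■■■   
■■■■■■■■■■   
■■■■■■■■■■   
             
             
             


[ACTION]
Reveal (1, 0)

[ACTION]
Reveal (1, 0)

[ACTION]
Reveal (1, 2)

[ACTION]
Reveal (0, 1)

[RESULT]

  1■■■■■■■   
 13■■■■■■■   
 1■⚑■■■■■■   
 1■■■■■■■■   
 1■■■■■■■■   
12■■■■■■■■   
■■1■■■■■■■   
■■■■■■■■■■   
■■■■■■■■■■   
■■■■■■■■■■   
             
             
             


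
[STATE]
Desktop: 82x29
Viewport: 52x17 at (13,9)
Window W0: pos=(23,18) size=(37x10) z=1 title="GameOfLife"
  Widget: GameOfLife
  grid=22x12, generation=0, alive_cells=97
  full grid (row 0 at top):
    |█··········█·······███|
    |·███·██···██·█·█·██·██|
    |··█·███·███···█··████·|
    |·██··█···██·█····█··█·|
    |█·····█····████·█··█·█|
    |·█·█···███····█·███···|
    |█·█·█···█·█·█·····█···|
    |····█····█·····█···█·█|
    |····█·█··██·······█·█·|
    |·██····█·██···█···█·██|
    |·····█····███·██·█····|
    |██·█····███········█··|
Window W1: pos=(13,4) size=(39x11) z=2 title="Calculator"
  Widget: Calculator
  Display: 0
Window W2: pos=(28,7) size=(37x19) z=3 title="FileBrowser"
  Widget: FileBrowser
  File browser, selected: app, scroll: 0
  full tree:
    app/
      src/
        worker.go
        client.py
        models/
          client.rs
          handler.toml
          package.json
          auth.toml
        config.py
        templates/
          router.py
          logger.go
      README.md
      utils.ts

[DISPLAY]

┃│ 7 │ 8 │ 9 │ ┠───────────────────────────────────┨
┃├───┼───┼───┼─┃> [-] app/                         ┃
┃│ 4 │ 5 │ 6 │ ┃    [+] src/                       ┃
┃├───┼───┼───┼─┃    README.md                      ┃
┃│ 1 │ 2 │ 3 │ ┃    utils.ts                       ┃
┗━━━━━━━━━━━━━━┃                                   ┃
               ┃                                   ┃
               ┃                                   ┃
               ┃                                   ┃
          ┏━━━━┃                                   ┃
          ┃ Gam┃                                   ┃
          ┠────┃                                   ┃
          ┃Gen:┃                                   ┃
          ┃·██·┃                                   ┃
          ┃█···┃                                   ┃
          ┃·█·█┃                                   ┃
          ┃█·█·┗━━━━━━━━━━━━━━━━━━━━━━━━━━━━━━━━━━━┛


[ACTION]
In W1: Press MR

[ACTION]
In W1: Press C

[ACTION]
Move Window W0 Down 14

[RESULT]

┃│ 7 │ 8 │ 9 │ ┠───────────────────────────────────┨
┃├───┼───┼───┼─┃> [-] app/                         ┃
┃│ 4 │ 5 │ 6 │ ┃    [+] src/                       ┃
┃├───┼───┼───┼─┃    README.md                      ┃
┃│ 1 │ 2 │ 3 │ ┃    utils.ts                       ┃
┗━━━━━━━━━━━━━━┃                                   ┃
               ┃                                   ┃
               ┃                                   ┃
               ┃                                   ┃
               ┃                                   ┃
          ┏━━━━┃                                   ┃
          ┃ Gam┃                                   ┃
          ┠────┃                                   ┃
          ┃Gen:┃                                   ┃
          ┃·██·┃                                   ┃
          ┃█···┃                                   ┃
          ┃·█·█┗━━━━━━━━━━━━━━━━━━━━━━━━━━━━━━━━━━━┛


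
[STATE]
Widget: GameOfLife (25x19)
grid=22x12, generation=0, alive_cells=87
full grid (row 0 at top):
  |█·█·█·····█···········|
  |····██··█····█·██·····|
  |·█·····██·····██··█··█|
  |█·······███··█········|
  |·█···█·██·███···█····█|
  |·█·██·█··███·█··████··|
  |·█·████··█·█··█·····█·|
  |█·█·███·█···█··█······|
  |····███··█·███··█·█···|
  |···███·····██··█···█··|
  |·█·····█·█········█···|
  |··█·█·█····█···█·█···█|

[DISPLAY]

Gen: 0                   
█·█·█·····█···········   
····██··█····█·██·····   
·█·····██·····██··█··█   
█·······███··█········   
·█···█·██·███···█····█   
·█·██·█··███·█··████··   
·█·████··█·█··█·····█·   
█·█·███·█···█··█······   
····███··█·███··█·█···   
···███·····██··█···█··   
·█·····█·█········█···   
··█·█·█····█···█·█···█   
                         
                         
                         
                         
                         
                         


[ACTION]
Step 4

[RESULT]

Gen: 4                   
···············█······   
···█···██···█·········   
·█····██········█·····   
···█··███···█··█······   
·███···██·············   
·█·········█·█········   
·█··█·····██·█·····██·   
····██·██·█·······██··   
·██···██·█████········   
·······███···█········   
·············█········   
··········█·█·········   
                         
                         
                         
                         
                         
                         


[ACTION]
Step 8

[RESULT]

Gen: 12                  
·······█··············   
··██···█··············   
·█··█··█··············   
·█·█··················   
·█·██·················   
██·██··············█··   
█···········█·█···█·█·   
█··········█······█·█·   
·█·█······█········█··   
··█······█···██·······   
·········█·███·█······   
··········█···██······   
                         
                         
                         
                         
                         
                         


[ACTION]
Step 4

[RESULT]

Gen: 16                  
··█····█··············   
·███···█··············   
█······█··············   
██··█·················   
█···█·················   
·█·················█··   
··················█·█·   
····█·····██······█·█·   
·············██····█··   
·███·····█····█·······   
··········█·█··█······   
··············██······   
                         
                         
                         
                         
                         
                         


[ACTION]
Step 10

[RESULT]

Gen: 26                  
·███···█··············   
·█·█···█··············   
█··█···█··············   
█·█···················   
███···············█···   
·················███··   
·············██··█··█·   
··█··········██···█·█·   
·█·█········█······█··   
·█·█·········██·······   
··█··········██·······   
······················   
                         
                         
                         
                         
                         
                         


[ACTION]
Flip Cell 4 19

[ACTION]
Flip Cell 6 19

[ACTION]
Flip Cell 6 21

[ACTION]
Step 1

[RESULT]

Gen: 27                  
·█·█··················   
██·██·███·············   
█··█··················   
█·██··················   
█·█··············█·█··   
·█···············█····   
·············██··█···█   
··█·········█·█···█··█   
·█·█········█······█··   
·█·█········█·█·······   
··█··········██·······   
······················   
                         
                         
                         
                         
                         
                         


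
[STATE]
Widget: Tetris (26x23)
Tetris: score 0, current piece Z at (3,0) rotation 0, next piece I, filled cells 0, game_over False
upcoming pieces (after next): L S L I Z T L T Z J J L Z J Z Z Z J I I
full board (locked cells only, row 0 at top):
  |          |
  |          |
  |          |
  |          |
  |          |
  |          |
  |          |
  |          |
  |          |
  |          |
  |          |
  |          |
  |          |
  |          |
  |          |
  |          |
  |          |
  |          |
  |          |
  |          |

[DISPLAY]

   ▓▓     │Next:          
    ▓▓    │████           
          │               
          │               
          │               
          │               
          │Score:         
          │0              
          │               
          │               
          │               
          │               
          │               
          │               
          │               
          │               
          │               
          │               
          │               
          │               
          │               
          │               
          │               


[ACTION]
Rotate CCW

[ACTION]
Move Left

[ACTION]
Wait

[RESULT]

          │Next:          
   ▓      │████           
  ▓▓      │               
  ▓       │               
          │               
          │               
          │Score:         
          │0              
          │               
          │               
          │               
          │               
          │               
          │               
          │               
          │               
          │               
          │               
          │               
          │               
          │               
          │               
          │               


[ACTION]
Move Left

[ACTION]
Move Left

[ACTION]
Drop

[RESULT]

          │Next:          
          │████           
 ▓        │               
▓▓        │               
▓         │               
          │               
          │Score:         
          │0              
          │               
          │               
          │               
          │               
          │               
          │               
          │               
          │               
          │               
          │               
          │               
          │               
          │               
          │               
          │               


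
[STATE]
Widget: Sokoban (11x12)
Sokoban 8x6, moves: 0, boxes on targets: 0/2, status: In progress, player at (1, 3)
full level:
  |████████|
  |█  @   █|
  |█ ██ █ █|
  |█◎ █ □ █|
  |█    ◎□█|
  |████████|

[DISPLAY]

████████   
█  @   █   
█ ██ █ █   
█◎ █ □ █   
█    ◎□█   
████████   
Moves: 0  0
           
           
           
           
           


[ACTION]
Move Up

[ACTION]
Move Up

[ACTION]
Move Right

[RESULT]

████████   
█   @  █   
█ ██ █ █   
█◎ █ □ █   
█    ◎□█   
████████   
Moves: 1  0
           
           
           
           
           


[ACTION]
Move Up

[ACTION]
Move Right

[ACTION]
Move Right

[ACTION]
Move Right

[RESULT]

████████   
█     @█   
█ ██ █ █   
█◎ █ □ █   
█    ◎□█   
████████   
Moves: 3  0
           
           
           
           
           


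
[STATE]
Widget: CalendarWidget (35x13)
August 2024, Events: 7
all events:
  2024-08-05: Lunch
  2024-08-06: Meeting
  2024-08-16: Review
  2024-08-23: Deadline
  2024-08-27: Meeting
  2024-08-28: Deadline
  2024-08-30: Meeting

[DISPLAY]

            August 2024            
Mo Tu We Th Fr Sa Su               
          1  2  3  4               
 5*  6*  7  8  9 10 11             
12 13 14 15 16* 17 18              
19 20 21 22 23* 24 25              
26 27* 28* 29 30* 31               
                                   
                                   
                                   
                                   
                                   
                                   


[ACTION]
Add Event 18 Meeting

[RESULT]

            August 2024            
Mo Tu We Th Fr Sa Su               
          1  2  3  4               
 5*  6*  7  8  9 10 11             
12 13 14 15 16* 17 18*             
19 20 21 22 23* 24 25              
26 27* 28* 29 30* 31               
                                   
                                   
                                   
                                   
                                   
                                   


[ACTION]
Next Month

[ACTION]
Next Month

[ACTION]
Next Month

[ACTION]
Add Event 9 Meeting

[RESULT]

           November 2024           
Mo Tu We Th Fr Sa Su               
             1  2  3               
 4  5  6  7  8  9* 10              
11 12 13 14 15 16 17               
18 19 20 21 22 23 24               
25 26 27 28 29 30                  
                                   
                                   
                                   
                                   
                                   
                                   


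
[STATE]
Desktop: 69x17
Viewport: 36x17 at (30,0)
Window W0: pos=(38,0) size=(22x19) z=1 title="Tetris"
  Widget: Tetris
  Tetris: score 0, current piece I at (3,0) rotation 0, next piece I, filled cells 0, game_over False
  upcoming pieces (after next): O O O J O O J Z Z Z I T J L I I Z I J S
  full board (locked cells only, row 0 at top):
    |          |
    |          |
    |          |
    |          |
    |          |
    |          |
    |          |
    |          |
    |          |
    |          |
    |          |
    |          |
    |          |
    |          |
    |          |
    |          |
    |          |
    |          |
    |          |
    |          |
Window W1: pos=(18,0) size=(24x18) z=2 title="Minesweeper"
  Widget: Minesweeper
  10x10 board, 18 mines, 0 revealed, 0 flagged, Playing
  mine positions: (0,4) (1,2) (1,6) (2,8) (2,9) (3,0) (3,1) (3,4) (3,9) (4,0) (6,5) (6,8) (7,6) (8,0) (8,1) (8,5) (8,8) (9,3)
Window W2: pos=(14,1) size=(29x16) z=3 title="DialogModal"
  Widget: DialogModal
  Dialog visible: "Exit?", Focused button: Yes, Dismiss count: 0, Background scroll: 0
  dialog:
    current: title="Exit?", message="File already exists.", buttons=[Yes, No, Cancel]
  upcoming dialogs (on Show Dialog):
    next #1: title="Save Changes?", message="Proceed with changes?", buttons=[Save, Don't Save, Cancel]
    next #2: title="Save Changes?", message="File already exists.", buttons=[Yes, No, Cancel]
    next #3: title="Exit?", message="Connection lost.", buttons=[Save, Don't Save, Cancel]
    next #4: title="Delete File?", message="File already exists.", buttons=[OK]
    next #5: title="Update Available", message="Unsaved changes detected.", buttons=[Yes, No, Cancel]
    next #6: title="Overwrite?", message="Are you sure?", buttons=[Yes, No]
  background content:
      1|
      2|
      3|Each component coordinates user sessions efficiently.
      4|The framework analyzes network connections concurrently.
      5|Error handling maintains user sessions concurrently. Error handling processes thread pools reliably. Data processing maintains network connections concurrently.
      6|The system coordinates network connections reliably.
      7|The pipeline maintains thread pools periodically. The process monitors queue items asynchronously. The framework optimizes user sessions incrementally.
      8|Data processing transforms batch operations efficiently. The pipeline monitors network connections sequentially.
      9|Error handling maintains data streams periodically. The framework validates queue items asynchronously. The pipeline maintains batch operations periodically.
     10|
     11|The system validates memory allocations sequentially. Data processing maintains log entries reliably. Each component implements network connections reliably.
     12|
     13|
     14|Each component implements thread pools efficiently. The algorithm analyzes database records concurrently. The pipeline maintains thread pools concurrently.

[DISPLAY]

━━━━━━━━━━━┓━━━━━━━━━━━━━━━━━┓      
━━━━━━━━━━━━┓ris             ┃      
            ┃────────────────┨      
────────────┨      │Next:    ┃      
            ┃      │████     ┃      
            ┃      │         ┃      
coordinates ┃      │         ┃      
─────────┐tw┃      │         ┃      
?        │us┃      │         ┃      
y exists.│tw┃      │Score:   ┃      
 Cancel  │re┃      │0        ┃      
─────────┘s ┃      │         ┃      
maintains da┃      │         ┃      
            ┃      │         ┃      
dates memory┃      │         ┃      
            ┃      │         ┃      
━━━━━━━━━━━━┛      │         ┃      


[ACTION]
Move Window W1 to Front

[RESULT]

━━━━━━━━━━━┓━━━━━━━━━━━━━━━━━┓      
r          ┃┓ris             ┃      
───────────┨┃────────────────┨      
           ┃┨      │Next:    ┃      
           ┃┃      │████     ┃      
           ┃┃      │         ┃      
           ┃┃      │         ┃      
           ┃┃      │         ┃      
           ┃┃      │         ┃      
           ┃┃      │Score:   ┃      
           ┃┃      │0        ┃      
           ┃┃      │         ┃      
           ┃┃      │         ┃      
           ┃┃      │         ┃      
           ┃┃      │         ┃      
           ┃┃      │         ┃      
           ┃┛      │         ┃      


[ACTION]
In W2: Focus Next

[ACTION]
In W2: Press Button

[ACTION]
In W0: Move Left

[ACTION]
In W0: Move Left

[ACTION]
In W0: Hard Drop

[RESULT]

━━━━━━━━━━━┓━━━━━━━━━━━━━━━━━┓      
r          ┃┓ris             ┃      
───────────┨┃────────────────┨      
           ┃┨      │Next:    ┃      
           ┃┃      │▓▓       ┃      
           ┃┃      │▓▓       ┃      
           ┃┃      │         ┃      
           ┃┃      │         ┃      
           ┃┃      │         ┃      
           ┃┃      │Score:   ┃      
           ┃┃      │0        ┃      
           ┃┃      │         ┃      
           ┃┃      │         ┃      
           ┃┃      │         ┃      
           ┃┃      │         ┃      
           ┃┃      │         ┃      
           ┃┛      │         ┃      


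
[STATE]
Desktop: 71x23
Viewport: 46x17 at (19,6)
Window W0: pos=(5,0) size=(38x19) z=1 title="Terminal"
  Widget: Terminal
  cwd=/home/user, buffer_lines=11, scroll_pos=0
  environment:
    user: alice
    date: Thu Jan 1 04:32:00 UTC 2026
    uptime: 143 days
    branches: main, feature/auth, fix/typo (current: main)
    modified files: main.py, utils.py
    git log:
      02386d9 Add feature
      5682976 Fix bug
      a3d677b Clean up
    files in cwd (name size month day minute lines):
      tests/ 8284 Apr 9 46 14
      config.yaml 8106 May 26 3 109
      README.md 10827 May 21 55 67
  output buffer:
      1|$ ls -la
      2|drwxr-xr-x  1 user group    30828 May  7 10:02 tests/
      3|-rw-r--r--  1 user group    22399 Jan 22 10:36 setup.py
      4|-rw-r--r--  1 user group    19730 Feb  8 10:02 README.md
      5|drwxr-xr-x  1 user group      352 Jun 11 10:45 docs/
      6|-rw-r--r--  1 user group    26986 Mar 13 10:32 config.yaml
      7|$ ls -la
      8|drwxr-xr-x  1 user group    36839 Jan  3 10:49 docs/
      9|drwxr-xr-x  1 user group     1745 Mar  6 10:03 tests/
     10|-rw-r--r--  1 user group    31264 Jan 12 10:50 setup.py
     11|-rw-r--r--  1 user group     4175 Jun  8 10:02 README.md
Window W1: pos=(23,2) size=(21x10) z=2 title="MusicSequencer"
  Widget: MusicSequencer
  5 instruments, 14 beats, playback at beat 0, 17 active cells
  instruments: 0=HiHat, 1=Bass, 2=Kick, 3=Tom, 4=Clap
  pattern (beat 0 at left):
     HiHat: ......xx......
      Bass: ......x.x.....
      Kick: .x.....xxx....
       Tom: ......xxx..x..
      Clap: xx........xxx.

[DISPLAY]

 use┃ HiHat······██·····┃                     
 use┃  Bass······█·█····┃                     
 use┃  Kick·█·····███···┃                     
    ┃   Tom······███··█·┃                     
 use┃  Clap██········███┃                     
 use┗━━━━━━━━━━━━━━━━━━━┛                     
 user group    31264 Ja┃                      
 user group     4175 Ju┃                      
                       ┃                      
                       ┃                      
                       ┃                      
                       ┃                      
━━━━━━━━━━━━━━━━━━━━━━━┛                      
                                              
                                              
                                              
                                              


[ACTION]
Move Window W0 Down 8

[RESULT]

────┃ HiHat······██·····┃                     
    ┃  Bass······█·█····┃                     
 use┃  Kick·█·····███···┃                     
 use┃   Tom······███··█·┃                     
 use┃  Clap██········███┃                     
 use┗━━━━━━━━━━━━━━━━━━━┛                     
 user group    26986 Ma┃                      
                       ┃                      
 user group    36839 Ja┃                      
 user group     1745 Ma┃                      
 user group    31264 Ja┃                      
 user group     4175 Ju┃                      
                       ┃                      
                       ┃                      
                       ┃                      
                       ┃                      
━━━━━━━━━━━━━━━━━━━━━━━┛                      


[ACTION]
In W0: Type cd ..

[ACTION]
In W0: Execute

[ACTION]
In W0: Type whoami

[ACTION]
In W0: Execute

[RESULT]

────┃ HiHat······██·····┃                     
 use┃  Bass······█·█····┃                     
 use┃  Kick·█·····███···┃                     
 use┃   Tom······███··█·┃                     
 use┃  Clap██········███┃                     
 use┗━━━━━━━━━━━━━━━━━━━┛                     
                       ┃                      
 user group    36839 Ja┃                      
 user group     1745 Ma┃                      
 user group    31264 Ja┃                      
 user group     4175 Ju┃                      
                       ┃                      
                       ┃                      
                       ┃                      
                       ┃                      
                       ┃                      
━━━━━━━━━━━━━━━━━━━━━━━┛                      


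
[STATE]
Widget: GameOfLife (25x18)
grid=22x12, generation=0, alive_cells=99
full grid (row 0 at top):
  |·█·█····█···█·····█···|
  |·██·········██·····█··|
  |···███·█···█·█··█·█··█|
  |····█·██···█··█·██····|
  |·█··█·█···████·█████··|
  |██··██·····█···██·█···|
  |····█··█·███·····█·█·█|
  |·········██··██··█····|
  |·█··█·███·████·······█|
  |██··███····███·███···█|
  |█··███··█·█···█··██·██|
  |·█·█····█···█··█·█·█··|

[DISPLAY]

Gen: 0                   
·█·█····█···█·····█···   
·██·········██·····█··   
···███·█···█·█··█·█··█   
····█·██···█··█·██····   
·█··█·█···████·█████··   
██··██·····█···██·█···   
····█··█·███·····█·█·█   
·········██··██··█····   
·█··█·███·████·······█   
██··███····███·███···█   
█··███··█·█···█··██·██   
·█·█····█···█··█·█·█··   
                         
                         
                         
                         
                         


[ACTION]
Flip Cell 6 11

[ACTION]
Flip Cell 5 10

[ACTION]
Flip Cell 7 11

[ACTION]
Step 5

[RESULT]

Gen: 5                   
·····█·············█··   
····█·█·····██······█·   
██·█··██···██·······█·   
█·███·██···········███   
·█·█·█·············███   
···██··█············██   
···████············███   
···██··██··········███   
···█··██·█····█·███·█·   
···██·██·██···█·······   
···█·███·██···█·····█·   
················████··   
                         
                         
                         
                         
                         


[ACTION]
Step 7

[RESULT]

Gen: 12                  
············█·········   
·····███···█·█········   
██···███···█·█········   
██···█·█····█·········   
·······██·············   
···█·█·██·······█·····   
·████████·······██····   
·█··············██····   
··················██··   
··██········█·█···███·   
·············█····███·   
······················   
                         
                         
                         
                         
                         


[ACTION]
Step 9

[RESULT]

Gen: 21                  
·······██···█·········   
·····██·█··█·█········   
······██···█·█········   
··█····█····█·········   
·········█············   
··█······█············   
···███···█············   
········█·············   
······███·········███·   
·················█···█   
·················██·██   
······················   
                         
                         
                         
                         
                         
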